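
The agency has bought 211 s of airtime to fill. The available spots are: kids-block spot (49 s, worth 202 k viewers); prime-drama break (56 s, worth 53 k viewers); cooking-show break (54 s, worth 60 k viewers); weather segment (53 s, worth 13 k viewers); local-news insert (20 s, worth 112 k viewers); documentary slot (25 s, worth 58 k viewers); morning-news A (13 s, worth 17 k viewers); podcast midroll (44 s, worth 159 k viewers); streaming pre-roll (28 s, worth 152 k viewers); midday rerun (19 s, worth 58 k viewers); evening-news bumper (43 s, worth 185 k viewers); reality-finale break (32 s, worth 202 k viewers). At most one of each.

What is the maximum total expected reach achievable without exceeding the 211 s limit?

Kids-block spot + local-news insert + documentary slot + morning-news A + streaming pre-roll + evening-news bumper + reality-finale break uses 210 of the 211 s and totals 928.
Kids-block spot + local-news insert + morning-news A + streaming pre-roll + midday rerun + evening-news bumper + reality-finale break (204 s) also reaches 928 — a tie, but nothing goes higher.

928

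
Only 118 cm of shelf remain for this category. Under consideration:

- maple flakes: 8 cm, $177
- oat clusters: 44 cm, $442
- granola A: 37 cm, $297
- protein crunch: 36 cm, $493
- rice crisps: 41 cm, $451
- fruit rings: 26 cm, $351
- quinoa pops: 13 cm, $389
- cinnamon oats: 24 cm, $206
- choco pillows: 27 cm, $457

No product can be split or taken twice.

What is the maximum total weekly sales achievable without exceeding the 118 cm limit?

1867

Maple flakes + protein crunch + fruit rings + quinoa pops + choco pillows uses 110 of the 118 cm and totals 1867.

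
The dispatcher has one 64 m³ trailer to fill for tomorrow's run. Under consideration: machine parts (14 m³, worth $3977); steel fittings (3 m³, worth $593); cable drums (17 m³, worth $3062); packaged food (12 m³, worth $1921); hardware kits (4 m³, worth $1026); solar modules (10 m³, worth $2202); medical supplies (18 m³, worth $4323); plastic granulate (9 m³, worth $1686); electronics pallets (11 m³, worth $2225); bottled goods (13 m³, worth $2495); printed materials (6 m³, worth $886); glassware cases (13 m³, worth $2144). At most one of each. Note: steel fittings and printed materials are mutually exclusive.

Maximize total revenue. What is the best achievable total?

14683

The ratio heuristic lands on machine parts + steel fittings + hardware kits + solar modules + medical supplies + electronics pallets (14346) but leaves 4 m³ idle.
Reworking the packing: machine parts + solar modules + medical supplies + plastic granulate + bottled goods uses 64 m³ and improves the total to 14683.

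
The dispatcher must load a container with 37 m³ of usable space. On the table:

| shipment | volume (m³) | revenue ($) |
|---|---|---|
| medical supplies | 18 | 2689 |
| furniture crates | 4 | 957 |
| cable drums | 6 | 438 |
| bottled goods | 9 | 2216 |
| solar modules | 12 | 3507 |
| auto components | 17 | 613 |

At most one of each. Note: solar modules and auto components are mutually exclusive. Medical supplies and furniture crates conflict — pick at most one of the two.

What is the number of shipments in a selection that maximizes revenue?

4

The maximum revenue within 37 m³ is 7118.
furniture crates + cable drums + bottled goods + solar modules hits 7118 at 31 m³.
Every optimal selection uses 4 shipments.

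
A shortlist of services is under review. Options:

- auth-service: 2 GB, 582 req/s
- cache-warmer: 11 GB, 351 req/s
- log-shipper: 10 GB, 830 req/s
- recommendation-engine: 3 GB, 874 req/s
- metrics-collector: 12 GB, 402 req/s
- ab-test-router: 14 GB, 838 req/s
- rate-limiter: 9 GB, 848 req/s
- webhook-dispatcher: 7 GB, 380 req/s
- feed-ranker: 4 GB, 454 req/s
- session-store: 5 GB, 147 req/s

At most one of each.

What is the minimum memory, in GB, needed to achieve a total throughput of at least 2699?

18

Need the lightest bundle worth ≥ 2699.
auth-service + recommendation-engine + rate-limiter + feed-ranker: 2758 throughput at 18 GB.
No combination under 18 GB hits 2699.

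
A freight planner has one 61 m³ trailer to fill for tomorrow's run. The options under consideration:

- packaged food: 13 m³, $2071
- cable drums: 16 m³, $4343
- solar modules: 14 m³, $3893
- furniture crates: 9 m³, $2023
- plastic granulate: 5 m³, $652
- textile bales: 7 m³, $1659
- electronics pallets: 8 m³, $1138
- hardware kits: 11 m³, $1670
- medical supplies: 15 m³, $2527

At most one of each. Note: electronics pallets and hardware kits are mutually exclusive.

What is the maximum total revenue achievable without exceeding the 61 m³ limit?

14445

The ratio ordering already packs tightly: cable drums + solar modules + furniture crates + textile bales + medical supplies, 61 m³, 14445.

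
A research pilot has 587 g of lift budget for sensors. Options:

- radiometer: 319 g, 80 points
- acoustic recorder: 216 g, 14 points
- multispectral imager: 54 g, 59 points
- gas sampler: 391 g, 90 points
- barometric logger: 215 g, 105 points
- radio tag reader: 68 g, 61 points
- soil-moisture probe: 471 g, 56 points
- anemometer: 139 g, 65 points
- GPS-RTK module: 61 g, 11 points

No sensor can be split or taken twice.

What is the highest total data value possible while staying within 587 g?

Taking multispectral imager + barometric logger + radio tag reader + anemometer + GPS-RTK module: 537 g used, 301 in data value.
The closest alternative, multispectral imager + barometric logger + radio tag reader + anemometer, reaches only 290.

301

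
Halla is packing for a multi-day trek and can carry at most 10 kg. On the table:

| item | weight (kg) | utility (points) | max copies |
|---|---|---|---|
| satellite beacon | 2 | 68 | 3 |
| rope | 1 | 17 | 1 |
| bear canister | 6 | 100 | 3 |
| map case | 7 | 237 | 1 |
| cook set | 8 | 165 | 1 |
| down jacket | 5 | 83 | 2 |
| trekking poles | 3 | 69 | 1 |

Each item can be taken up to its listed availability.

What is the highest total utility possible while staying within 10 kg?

A density-first pass picks 3×satellite beacon + rope + trekking poles — 290 at 10 kg.
The 7 kg tied up in 2×satellite beacon and trekking poles is better spent on map case — total rises to 322 (10 kg).

322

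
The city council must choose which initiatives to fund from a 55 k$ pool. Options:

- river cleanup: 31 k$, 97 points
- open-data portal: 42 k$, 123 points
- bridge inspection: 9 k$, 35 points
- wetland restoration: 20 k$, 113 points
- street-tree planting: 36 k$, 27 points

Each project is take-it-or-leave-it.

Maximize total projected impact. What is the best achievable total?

210

Taking the top-ratio projects first gives bridge inspection + wetland restoration for 148 (29 k$).
Replace bridge inspection with river cleanup: the trade gains 62 net, giving 210 at 51 k$.
No other feasible combination exceeds 210.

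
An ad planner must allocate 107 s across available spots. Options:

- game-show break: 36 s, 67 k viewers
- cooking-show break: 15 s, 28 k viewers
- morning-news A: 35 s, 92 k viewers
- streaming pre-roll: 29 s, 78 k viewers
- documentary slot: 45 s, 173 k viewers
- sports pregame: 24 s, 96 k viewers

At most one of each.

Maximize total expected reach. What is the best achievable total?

361

Taking the top-ratio spots first gives streaming pre-roll + documentary slot + sports pregame for 347 (98 s).
The 29 s tied up in streaming pre-roll is better spent on morning-news A — total rises to 361 (104 s).
Every other selection either busts 107 s or fails to beat 361.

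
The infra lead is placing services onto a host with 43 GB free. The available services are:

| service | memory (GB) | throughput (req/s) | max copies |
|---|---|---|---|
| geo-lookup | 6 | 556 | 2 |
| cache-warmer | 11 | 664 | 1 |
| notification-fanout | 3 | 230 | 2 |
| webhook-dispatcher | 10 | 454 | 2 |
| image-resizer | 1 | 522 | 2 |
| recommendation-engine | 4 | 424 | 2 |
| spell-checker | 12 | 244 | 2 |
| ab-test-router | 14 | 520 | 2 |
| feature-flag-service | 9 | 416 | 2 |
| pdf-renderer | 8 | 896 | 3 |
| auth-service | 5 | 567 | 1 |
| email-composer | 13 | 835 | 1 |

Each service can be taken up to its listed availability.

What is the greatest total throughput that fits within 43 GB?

Ranking by ratio (throughput/GB): image-resizer 522.00, auth-service 113.40, pdf-renderer 112.00.
Filling by ratio: notification-fanout + 2×image-resizer + 2×recommendation-engine + 3×pdf-renderer + auth-service for 5377, with 1 GB left unused.
Dropping notification-fanout and 2×recommendation-engine frees 11 GB; slotting in 2×geo-lookup (12 GB) lifts the total to 5411 at 43 GB.

5411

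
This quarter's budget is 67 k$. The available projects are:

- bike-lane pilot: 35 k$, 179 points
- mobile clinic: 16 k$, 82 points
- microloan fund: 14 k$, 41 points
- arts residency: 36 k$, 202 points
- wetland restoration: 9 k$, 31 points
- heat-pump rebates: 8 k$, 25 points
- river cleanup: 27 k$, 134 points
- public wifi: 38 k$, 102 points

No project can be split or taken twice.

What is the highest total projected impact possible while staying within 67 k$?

The ratio heuristic lands on mobile clinic + arts residency + wetland restoration (315) but leaves 6 k$ idle.
Dropping mobile clinic and wetland restoration frees 25 k$; slotting in river cleanup (27 k$) lifts the total to 336 at 63 k$.
An exhaustive check of the 256 subsets confirms 336.

336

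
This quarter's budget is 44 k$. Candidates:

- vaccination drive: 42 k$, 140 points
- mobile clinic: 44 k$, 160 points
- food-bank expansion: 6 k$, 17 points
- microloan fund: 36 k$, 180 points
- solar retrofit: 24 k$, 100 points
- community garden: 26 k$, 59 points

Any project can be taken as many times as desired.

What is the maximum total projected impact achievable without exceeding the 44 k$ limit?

197

Best packing: food-bank expansion + microloan fund — 42 k$, 197 total.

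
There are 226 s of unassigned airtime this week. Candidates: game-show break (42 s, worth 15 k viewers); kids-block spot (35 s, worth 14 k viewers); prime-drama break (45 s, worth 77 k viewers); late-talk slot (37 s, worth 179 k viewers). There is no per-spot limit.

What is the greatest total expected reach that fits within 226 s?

By expected reach per s: late-talk slot 4.84, prime-drama break 1.71, kids-block spot 0.40 lead.
Best packing: 6×late-talk slot — 222 s, 1074 total.
The spare 4 s is too small for any remaining spot, and no exchange beats 1074.

1074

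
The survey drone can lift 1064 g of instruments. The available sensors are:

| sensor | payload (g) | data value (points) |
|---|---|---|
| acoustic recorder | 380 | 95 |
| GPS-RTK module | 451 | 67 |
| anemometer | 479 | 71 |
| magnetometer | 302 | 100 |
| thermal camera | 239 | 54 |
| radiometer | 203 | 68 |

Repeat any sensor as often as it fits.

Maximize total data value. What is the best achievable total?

340

Ranking by ratio (data value/g): radiometer 0.33, magnetometer 0.33, acoustic recorder 0.25, thermal camera 0.23.
5×radiometer uses 1015 of the 1064 g and totals 340.
Every other selection either busts 1064 g or fails to beat 340.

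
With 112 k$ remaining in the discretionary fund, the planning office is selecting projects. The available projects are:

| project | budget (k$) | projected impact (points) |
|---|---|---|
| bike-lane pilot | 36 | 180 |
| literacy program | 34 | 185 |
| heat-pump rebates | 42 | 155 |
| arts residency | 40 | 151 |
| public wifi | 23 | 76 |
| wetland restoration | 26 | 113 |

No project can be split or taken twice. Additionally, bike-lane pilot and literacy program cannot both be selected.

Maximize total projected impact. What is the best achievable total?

Best packing: literacy program + heat-pump rebates + wetland restoration — 102 k$, 453 total.

453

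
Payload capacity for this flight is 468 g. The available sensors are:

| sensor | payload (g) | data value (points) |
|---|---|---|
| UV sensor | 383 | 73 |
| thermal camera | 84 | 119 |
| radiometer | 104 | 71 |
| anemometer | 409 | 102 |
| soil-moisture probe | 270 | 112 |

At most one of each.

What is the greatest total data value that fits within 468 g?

Thermal camera + radiometer + soil-moisture probe uses 458 of the 468 g and totals 302.
No other feasible combination exceeds 302.

302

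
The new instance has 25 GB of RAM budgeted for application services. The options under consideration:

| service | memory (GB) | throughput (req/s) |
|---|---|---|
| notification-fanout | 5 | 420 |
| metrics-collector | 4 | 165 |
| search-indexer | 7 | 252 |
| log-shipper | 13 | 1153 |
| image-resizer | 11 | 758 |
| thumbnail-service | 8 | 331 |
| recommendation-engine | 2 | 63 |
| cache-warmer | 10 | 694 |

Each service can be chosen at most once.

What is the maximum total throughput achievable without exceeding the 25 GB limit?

By throughput per GB: log-shipper 88.69, notification-fanout 84.00, cache-warmer 69.40 lead.
Filling by ratio: notification-fanout + metrics-collector + log-shipper + recommendation-engine for 1801, with 1 GB left unused.
Replace notification-fanout and metrics-collector and recommendation-engine with image-resizer: the trade gains 110 net, giving 1911 at 24 GB.

1911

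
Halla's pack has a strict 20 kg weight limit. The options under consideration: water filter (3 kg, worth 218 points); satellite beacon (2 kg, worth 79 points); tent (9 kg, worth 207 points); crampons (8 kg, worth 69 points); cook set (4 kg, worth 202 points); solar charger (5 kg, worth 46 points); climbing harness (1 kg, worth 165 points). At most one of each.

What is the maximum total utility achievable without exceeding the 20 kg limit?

871

Best packing: water filter + satellite beacon + tent + cook set + climbing harness — 19 kg, 871 total.
No other feasible combination exceeds 871.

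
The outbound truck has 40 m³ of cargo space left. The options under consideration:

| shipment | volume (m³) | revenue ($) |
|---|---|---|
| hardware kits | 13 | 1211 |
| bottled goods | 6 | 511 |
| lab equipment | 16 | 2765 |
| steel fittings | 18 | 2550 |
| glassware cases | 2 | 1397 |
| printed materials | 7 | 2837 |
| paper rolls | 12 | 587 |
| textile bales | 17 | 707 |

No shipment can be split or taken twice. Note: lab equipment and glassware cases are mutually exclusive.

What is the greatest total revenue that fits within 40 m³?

7995

Hardware kits + steel fittings + glassware cases + printed materials uses 40 of the 40 m³ and totals 7995.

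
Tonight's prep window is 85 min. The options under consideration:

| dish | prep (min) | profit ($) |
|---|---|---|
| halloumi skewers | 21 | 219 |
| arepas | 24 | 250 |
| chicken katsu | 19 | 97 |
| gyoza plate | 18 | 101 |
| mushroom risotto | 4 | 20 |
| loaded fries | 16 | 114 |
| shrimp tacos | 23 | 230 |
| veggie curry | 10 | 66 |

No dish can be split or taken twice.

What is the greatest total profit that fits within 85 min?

Density check — halloumi skewers 10.43, arepas 10.42, shrimp tacos 10.00, loaded fries 7.12 are the best per min.
The ratio ordering already packs tightly: halloumi skewers + arepas + loaded fries + shrimp tacos, 84 min, 813.
The closest alternative, halloumi skewers + arepas + mushroom risotto + shrimp tacos + veggie curry, reaches only 785.

813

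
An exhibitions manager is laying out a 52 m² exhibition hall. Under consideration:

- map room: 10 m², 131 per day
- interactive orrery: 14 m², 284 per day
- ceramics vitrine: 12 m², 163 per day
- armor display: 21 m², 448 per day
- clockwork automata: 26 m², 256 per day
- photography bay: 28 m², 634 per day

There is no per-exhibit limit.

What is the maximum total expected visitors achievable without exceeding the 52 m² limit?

Taking armor display + photography bay: 49 m² used, 1082 in expected visitors.

1082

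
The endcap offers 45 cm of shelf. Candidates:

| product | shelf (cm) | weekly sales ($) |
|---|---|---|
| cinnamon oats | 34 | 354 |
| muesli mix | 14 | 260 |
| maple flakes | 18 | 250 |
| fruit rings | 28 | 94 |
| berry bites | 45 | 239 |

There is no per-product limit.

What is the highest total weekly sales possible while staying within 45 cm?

780

3×muesli mix uses 42 of the 45 cm and totals 780.
Every other selection either busts 45 cm or fails to beat 780.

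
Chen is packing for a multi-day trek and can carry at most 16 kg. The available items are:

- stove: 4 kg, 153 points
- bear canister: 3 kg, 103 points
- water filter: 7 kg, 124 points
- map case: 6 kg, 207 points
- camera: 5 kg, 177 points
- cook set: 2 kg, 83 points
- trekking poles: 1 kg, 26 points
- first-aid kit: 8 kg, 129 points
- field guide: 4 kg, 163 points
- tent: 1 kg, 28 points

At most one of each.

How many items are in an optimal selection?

4

The maximum utility within 16 kg is 606.
One optimal bundle: stove + map case + cook set + field guide (16 kg).
Every optimal selection uses 4 items.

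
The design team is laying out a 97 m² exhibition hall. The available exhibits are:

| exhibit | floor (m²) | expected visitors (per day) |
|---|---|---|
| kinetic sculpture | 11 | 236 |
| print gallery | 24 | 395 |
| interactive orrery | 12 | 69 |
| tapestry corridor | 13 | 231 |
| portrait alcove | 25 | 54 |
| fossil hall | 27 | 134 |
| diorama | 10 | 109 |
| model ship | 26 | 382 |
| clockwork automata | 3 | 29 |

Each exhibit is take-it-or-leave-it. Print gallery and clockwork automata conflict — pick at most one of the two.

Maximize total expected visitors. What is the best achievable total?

1422

Best packing: kinetic sculpture + print gallery + interactive orrery + tapestry corridor + diorama + model ship — 96 m², 1422 total.
The closest alternative, kinetic sculpture + print gallery + tapestry corridor + diorama + model ship, reaches only 1353.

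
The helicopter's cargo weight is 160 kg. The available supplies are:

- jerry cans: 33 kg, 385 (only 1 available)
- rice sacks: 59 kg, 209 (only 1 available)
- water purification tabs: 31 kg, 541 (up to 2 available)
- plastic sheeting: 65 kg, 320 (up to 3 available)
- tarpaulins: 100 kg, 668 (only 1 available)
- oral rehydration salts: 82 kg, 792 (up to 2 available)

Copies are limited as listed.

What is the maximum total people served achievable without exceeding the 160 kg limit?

1874

Ranking by ratio (people served/kg): water purification tabs 17.45, jerry cans 11.67, oral rehydration salts 9.66.
Taking the top-ratio supplies first gives jerry cans + 2×water purification tabs + plastic sheeting for 1787 (160 kg).
Replace jerry cans and plastic sheeting with oral rehydration salts: the trade gains 87 net, giving 1874 at 144 kg.
No other feasible combination exceeds 1874.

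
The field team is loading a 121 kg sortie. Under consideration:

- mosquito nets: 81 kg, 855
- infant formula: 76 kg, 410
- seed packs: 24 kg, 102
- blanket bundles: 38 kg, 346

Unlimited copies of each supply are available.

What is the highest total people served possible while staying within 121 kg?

1201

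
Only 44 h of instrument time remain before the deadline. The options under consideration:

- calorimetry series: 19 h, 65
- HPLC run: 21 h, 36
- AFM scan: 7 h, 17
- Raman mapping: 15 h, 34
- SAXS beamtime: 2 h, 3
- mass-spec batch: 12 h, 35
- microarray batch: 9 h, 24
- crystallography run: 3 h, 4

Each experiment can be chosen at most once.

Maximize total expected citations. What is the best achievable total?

Taking the top-ratio experiments first gives calorimetry series + SAXS beamtime + mass-spec batch + microarray batch for 127 (42 h).
The 2 h tied up in SAXS beamtime is better spent on crystallography run — total rises to 128 (43 h).
Runner-up calorimetry series + SAXS beamtime + mass-spec batch + microarray batch tops out at 127.

128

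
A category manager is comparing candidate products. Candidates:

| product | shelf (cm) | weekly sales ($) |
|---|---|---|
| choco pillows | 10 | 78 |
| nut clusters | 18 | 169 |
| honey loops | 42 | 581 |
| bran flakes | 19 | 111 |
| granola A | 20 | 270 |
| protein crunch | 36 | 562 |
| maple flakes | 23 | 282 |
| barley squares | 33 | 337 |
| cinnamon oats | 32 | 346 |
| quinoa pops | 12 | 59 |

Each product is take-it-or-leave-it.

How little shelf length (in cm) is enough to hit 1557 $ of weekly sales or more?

116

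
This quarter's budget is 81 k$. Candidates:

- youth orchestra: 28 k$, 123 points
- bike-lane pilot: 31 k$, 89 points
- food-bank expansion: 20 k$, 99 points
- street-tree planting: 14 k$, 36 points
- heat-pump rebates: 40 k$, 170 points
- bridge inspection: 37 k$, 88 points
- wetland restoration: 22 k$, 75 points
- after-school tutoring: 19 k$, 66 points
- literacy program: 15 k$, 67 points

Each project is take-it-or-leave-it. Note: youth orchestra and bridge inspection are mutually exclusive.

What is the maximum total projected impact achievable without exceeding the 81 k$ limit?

336

Filling by ratio: youth orchestra + food-bank expansion + street-tree planting + literacy program for 325, with 4 k$ left unused.
The 42 k$ tied up in youth orchestra and street-tree planting is better spent on heat-pump rebates — total rises to 336 (75 k$).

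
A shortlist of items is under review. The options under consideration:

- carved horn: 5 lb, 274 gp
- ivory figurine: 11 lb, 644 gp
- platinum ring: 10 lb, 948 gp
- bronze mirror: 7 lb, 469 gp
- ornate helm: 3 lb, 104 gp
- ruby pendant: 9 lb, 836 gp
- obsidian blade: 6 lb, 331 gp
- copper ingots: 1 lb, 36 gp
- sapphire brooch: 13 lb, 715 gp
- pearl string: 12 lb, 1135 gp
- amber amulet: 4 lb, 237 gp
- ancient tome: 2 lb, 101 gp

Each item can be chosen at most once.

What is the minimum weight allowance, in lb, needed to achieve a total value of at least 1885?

21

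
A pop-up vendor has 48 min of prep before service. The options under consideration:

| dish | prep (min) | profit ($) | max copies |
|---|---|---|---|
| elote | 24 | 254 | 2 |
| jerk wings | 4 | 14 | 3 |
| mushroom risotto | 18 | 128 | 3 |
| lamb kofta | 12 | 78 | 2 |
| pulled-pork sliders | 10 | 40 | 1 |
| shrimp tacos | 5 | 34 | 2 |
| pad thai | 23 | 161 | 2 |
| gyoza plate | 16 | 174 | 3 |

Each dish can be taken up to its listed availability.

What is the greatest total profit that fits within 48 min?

3×gyoza plate uses 48 of the 48 min and totals 522.
That's the maximum — no swap from here does better than 522.

522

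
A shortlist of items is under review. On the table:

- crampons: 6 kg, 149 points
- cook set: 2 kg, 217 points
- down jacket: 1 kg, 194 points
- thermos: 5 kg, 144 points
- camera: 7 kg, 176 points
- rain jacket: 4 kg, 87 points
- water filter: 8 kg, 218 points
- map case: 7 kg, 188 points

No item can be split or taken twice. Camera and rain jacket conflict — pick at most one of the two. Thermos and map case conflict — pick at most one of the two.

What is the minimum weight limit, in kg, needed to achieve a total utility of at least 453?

7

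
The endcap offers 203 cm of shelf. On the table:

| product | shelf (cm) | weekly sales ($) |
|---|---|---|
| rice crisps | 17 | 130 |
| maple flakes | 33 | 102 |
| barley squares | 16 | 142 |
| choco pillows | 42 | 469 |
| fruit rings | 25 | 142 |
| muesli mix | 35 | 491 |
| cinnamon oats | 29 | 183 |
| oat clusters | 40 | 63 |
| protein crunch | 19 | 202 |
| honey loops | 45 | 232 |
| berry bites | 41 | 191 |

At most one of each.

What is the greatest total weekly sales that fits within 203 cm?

1849

Greedy by ratio would take rice crisps + barley squares + choco pillows + fruit rings + muesli mix + cinnamon oats + protein crunch: 183 cm used, total 1759.
Replace fruit rings with honey loops: the trade gains 90 net, giving 1849 at 203 cm.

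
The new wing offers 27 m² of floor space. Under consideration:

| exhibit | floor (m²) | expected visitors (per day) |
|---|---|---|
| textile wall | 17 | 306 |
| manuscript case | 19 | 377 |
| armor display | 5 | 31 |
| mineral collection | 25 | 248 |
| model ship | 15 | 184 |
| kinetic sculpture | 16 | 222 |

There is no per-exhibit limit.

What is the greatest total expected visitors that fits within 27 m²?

408

Taking manuscript case + armor display: 24 m² used, 408 in expected visitors.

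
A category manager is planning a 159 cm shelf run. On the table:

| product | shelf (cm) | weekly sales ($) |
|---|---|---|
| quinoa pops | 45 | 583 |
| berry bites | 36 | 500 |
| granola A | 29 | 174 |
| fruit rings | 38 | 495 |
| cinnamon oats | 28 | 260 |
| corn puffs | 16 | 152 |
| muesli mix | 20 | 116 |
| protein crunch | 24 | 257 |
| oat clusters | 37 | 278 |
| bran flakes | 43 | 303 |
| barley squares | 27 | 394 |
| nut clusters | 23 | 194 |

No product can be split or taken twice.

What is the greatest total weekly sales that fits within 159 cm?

1987

Filling by ratio: quinoa pops + berry bites + fruit rings + barley squares for 1972, with 13 cm left unused.
Dropping barley squares frees 27 cm; slotting in corn puffs + protein crunch (40 cm) lifts the total to 1987 at 159 cm.
That's the maximum — no swap from here does better than 1987.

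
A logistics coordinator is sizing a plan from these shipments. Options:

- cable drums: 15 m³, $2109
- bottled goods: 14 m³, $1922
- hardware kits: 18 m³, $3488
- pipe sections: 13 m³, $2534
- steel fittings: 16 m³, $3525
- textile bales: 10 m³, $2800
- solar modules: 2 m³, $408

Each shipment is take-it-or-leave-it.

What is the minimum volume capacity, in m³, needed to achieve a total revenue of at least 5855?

Need the lightest bundle worth ≥ 5855.
steel fittings + textile bales reaches 6325 using 26 m³.
Any bundle with less than 26 m³ falls short of 5855.

26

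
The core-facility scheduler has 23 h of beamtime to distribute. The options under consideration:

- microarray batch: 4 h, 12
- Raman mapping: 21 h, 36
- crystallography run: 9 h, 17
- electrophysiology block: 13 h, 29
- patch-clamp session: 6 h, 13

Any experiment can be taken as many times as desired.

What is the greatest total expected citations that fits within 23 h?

61

By expected citations per h: microarray batch 3.00, electrophysiology block 2.23, patch-clamp session 2.17, crystallography run 1.89 lead.
The ratio heuristic lands on 5×microarray batch (60) but leaves 3 h idle.
Replace microarray batch with patch-clamp session: the trade gains 1 net, giving 61 at 22 h.
Nothing else within 23 h beats 61.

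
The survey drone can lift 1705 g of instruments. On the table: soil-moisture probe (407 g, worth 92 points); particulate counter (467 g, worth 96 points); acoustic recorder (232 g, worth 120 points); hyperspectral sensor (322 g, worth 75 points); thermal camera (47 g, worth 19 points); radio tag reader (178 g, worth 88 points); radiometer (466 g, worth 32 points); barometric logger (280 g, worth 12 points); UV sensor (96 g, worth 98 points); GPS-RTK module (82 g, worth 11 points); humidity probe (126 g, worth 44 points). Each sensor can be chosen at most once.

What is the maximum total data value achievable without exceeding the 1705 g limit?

569

A density-first pass picks soil-moisture probe + acoustic recorder + hyperspectral sensor + thermal camera + radio tag reader + UV sensor + GPS-RTK module + humidity probe — 547 at 1490 g.
Replace thermal camera and GPS-RTK module and humidity probe with particulate counter: the trade gains 22 net, giving 569 at 1702 g.
An exhaustive check of the 2048 subsets confirms 569.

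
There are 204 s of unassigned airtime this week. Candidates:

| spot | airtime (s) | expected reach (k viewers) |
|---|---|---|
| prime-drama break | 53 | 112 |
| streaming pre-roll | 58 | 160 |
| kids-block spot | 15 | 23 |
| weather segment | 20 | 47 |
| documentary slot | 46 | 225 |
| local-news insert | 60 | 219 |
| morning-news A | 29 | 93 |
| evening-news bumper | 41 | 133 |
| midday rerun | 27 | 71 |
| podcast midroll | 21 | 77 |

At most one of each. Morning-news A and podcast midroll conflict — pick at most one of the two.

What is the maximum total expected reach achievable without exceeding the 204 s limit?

741

Best packing: documentary slot + local-news insert + morning-news A + evening-news bumper + midday rerun — 203 s, 741 total.
The closest alternative, documentary slot + local-news insert + evening-news bumper + midday rerun + podcast midroll, reaches only 725.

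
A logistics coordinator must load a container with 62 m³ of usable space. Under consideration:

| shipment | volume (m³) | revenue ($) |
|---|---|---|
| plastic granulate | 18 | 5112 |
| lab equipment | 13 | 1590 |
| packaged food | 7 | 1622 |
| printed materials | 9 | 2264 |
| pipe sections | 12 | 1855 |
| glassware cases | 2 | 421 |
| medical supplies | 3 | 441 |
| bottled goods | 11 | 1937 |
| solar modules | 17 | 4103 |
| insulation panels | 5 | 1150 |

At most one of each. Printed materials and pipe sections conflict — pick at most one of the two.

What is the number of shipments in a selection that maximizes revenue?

Optimal total is 15113.
plastic granulate + packaged food + printed materials + glassware cases + medical supplies + solar modules + insulation panels hits 15113 at 61 m³.
All optima have 7 shipments.

7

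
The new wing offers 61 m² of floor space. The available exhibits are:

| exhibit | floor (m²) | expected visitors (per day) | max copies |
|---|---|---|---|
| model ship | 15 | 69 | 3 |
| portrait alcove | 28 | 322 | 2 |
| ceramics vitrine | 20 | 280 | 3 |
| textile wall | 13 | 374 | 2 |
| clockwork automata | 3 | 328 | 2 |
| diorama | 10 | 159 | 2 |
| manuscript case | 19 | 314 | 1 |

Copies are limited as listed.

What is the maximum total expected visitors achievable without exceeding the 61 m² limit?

Taking 2×textile wall + 2×clockwork automata + diorama + manuscript case: 61 m² used, 1877 in expected visitors.

1877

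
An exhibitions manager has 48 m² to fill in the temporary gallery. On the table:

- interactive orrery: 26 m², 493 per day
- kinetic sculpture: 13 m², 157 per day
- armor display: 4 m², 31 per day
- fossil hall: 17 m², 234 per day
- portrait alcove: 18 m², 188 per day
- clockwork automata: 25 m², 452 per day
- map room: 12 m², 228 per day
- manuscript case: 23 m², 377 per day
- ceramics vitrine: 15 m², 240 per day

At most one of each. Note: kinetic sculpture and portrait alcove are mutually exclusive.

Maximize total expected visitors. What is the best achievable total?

829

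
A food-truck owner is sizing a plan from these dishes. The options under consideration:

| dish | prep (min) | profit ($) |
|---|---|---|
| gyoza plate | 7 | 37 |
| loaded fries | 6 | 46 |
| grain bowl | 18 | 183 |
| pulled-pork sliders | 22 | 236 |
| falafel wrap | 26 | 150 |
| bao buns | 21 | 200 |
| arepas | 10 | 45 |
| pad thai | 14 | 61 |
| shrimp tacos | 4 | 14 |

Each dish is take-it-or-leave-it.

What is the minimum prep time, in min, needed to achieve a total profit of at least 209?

22

Need the lightest bundle worth ≥ 209.
pulled-pork sliders reaches 236 using 22 min.
No combination under 22 min hits 209.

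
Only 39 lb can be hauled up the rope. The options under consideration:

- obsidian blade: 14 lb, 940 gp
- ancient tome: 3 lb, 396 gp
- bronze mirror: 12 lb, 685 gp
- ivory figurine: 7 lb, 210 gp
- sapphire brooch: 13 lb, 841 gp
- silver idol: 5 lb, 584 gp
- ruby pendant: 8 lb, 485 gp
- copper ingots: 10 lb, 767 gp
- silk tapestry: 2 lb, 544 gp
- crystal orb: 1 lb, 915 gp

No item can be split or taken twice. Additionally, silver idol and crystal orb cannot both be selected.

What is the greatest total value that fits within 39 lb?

By value per lb: crystal orb 915.00, silk tapestry 272.00, ancient tome 132.00, silver idol 116.80 lead.
Taking obsidian blade + ancient tome + ruby pendant + copper ingots + silk tapestry + crystal orb: 38 lb used, 4047 in value.
That's the maximum — no feasible swap from here does better than 4047.

4047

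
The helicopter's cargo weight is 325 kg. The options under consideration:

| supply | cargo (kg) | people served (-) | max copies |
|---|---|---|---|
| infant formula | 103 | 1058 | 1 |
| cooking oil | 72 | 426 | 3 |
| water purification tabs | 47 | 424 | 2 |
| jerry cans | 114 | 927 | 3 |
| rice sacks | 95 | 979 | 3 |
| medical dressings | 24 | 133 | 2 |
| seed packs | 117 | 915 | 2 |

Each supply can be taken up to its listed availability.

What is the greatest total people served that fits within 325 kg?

3149

Ranking by ratio (people served/kg): rice sacks 10.31, infant formula 10.27, water purification tabs 9.02.
The ratio heuristic lands on 3×rice sacks + medical dressings (3070) but leaves 16 kg idle.
Replace rice sacks with infant formula: the trade gains 79 net, giving 3149 at 317 kg.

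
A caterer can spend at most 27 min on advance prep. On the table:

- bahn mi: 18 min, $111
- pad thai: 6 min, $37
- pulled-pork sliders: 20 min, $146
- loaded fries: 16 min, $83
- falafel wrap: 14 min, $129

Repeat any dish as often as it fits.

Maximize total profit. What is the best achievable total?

203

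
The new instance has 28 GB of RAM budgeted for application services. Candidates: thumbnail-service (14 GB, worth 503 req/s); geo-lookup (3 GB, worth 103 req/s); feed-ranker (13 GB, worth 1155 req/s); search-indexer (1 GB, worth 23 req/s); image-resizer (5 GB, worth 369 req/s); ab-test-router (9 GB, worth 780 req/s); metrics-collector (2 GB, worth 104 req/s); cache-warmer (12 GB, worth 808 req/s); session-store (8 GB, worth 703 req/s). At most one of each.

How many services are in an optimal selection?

Optimal total is 2331.
One optimal bundle: feed-ranker + image-resizer + metrics-collector + session-store (28 GB).
Every optimal selection uses 4 services.

4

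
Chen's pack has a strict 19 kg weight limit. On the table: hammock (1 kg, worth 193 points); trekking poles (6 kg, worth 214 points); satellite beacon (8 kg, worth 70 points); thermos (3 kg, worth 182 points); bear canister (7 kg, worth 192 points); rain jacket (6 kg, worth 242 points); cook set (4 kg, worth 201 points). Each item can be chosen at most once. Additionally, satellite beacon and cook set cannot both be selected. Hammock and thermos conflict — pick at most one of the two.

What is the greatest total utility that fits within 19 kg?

850

By utility per kg: hammock 193.00, thermos 60.67, cook set 50.25, rain jacket 40.33 lead.
Hammock + trekking poles + rain jacket + cook set uses 17 of the 19 kg and totals 850.
Next best is trekking poles + thermos + rain jacket + cook set at 839 (19 kg) — short by 11.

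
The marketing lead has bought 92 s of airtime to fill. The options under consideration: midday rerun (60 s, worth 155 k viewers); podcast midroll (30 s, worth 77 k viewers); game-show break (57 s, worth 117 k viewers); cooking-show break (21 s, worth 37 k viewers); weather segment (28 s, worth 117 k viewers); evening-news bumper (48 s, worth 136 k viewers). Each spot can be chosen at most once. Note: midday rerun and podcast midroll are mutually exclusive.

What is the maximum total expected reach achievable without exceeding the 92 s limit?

272

A density-first pass picks weather segment + evening-news bumper — 253 at 76 s.
Replace evening-news bumper with midday rerun: the trade gains 19 net, giving 272 at 88 s.
An exhaustive check of the 64 subsets confirms 272.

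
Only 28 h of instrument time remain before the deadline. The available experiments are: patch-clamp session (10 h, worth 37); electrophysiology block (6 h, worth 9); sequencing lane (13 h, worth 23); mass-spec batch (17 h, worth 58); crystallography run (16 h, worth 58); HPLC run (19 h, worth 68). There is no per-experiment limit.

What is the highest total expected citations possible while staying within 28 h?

Filling by ratio: 2×patch-clamp session + electrophysiology block for 83, with 2 h left unused.
Dropping patch-clamp session and electrophysiology block frees 16 h; slotting in mass-spec batch (17 h) lifts the total to 95 at 27 h.

95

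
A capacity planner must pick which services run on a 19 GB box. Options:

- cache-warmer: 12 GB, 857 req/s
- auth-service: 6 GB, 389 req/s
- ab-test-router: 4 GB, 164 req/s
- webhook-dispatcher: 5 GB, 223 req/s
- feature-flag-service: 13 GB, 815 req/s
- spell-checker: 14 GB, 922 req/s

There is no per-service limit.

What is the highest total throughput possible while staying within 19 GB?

1246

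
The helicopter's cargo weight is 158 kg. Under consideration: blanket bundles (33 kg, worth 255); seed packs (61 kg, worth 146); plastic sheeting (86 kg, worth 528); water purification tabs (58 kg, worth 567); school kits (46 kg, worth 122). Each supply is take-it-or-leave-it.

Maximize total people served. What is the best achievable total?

1095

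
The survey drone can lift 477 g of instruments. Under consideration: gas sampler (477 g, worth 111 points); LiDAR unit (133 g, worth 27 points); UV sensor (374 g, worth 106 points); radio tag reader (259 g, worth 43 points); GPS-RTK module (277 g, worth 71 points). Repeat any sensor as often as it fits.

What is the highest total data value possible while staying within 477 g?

Density check — UV sensor 0.28, GPS-RTK module 0.26, gas sampler 0.23, LiDAR unit 0.20 are the best per g.
Filling by ratio: UV sensor for 106, with 103 g left unused.
Replace UV sensor with gas sampler: the trade gains 5 net, giving 111 at 477 g.
Every other selection either busts 477 g or fails to beat 111.

111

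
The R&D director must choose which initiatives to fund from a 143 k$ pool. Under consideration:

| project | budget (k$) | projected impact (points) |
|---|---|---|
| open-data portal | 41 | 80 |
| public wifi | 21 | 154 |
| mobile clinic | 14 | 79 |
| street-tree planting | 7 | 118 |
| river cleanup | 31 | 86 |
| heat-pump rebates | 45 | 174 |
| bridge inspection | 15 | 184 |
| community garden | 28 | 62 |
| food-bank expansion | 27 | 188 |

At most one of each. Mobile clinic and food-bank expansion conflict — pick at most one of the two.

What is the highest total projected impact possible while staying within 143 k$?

880

Best packing: public wifi + street-tree planting + heat-pump rebates + bridge inspection + community garden + food-bank expansion — 143 k$, 880 total.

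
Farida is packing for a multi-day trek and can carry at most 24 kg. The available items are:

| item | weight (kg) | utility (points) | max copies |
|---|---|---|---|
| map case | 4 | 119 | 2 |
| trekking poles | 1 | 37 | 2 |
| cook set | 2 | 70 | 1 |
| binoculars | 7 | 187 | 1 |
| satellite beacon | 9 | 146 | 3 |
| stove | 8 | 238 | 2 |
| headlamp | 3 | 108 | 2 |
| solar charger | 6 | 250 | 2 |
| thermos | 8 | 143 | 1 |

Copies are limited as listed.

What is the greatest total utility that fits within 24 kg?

909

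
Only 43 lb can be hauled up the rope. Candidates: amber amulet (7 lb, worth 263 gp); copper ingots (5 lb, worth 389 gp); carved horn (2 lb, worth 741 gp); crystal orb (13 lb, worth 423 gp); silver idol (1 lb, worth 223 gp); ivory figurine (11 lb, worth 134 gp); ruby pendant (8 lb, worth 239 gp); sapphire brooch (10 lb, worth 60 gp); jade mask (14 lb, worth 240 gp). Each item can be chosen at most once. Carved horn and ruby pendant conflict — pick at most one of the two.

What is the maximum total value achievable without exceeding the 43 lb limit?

2279

Best packing: amber amulet + copper ingots + carved horn + crystal orb + silver idol + jade mask — 42 lb, 2279 total.
The spare 1 lb is too small for any remaining item, and no feasible exchange beats 2279.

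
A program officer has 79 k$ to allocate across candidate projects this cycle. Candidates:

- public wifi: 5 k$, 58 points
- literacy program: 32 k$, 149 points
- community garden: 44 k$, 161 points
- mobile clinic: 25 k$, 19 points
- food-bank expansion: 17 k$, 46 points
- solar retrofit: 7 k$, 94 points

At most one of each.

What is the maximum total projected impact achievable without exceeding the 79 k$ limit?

359

Filling by ratio: public wifi + literacy program + food-bank expansion + solar retrofit for 347, with 18 k$ left unused.
Dropping literacy program frees 32 k$; slotting in community garden (44 k$) lifts the total to 359 at 73 k$.
Next best is public wifi + literacy program + food-bank expansion + solar retrofit at 347 (61 k$) — short by 12.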